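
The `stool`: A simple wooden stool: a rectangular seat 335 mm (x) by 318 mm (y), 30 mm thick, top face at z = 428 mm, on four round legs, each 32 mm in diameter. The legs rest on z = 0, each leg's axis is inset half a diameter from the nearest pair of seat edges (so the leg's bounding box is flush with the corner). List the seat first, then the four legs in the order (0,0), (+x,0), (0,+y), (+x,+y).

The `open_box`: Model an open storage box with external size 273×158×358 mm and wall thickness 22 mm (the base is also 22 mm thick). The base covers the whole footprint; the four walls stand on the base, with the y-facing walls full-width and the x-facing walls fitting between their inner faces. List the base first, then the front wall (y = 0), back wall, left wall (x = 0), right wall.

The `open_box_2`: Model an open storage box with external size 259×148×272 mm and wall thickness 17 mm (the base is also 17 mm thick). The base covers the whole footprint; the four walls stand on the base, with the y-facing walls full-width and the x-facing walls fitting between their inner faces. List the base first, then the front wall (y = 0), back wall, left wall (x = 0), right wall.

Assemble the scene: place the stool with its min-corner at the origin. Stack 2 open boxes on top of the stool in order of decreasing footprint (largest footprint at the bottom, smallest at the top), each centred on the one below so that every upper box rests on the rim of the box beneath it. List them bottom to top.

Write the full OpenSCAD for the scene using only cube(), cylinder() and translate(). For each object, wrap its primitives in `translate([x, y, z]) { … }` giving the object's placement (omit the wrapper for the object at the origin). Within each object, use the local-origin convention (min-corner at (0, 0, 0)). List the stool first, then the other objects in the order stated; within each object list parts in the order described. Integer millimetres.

translate([0, 0, 398]) cube([335, 318, 30]);
translate([16, 16, 0]) cylinder(h = 398, r = 16);
translate([319, 16, 0]) cylinder(h = 398, r = 16);
translate([16, 302, 0]) cylinder(h = 398, r = 16);
translate([319, 302, 0]) cylinder(h = 398, r = 16);
translate([31, 80, 428]) {
  cube([273, 158, 22]);
  translate([0, 0, 22]) cube([273, 22, 336]);
  translate([0, 136, 22]) cube([273, 22, 336]);
  translate([0, 22, 22]) cube([22, 114, 336]);
  translate([251, 22, 22]) cube([22, 114, 336]);
}
translate([38, 85, 786]) {
  cube([259, 148, 17]);
  translate([0, 0, 17]) cube([259, 17, 255]);
  translate([0, 131, 17]) cube([259, 17, 255]);
  translate([0, 17, 17]) cube([17, 114, 255]);
  translate([242, 17, 17]) cube([17, 114, 255]);
}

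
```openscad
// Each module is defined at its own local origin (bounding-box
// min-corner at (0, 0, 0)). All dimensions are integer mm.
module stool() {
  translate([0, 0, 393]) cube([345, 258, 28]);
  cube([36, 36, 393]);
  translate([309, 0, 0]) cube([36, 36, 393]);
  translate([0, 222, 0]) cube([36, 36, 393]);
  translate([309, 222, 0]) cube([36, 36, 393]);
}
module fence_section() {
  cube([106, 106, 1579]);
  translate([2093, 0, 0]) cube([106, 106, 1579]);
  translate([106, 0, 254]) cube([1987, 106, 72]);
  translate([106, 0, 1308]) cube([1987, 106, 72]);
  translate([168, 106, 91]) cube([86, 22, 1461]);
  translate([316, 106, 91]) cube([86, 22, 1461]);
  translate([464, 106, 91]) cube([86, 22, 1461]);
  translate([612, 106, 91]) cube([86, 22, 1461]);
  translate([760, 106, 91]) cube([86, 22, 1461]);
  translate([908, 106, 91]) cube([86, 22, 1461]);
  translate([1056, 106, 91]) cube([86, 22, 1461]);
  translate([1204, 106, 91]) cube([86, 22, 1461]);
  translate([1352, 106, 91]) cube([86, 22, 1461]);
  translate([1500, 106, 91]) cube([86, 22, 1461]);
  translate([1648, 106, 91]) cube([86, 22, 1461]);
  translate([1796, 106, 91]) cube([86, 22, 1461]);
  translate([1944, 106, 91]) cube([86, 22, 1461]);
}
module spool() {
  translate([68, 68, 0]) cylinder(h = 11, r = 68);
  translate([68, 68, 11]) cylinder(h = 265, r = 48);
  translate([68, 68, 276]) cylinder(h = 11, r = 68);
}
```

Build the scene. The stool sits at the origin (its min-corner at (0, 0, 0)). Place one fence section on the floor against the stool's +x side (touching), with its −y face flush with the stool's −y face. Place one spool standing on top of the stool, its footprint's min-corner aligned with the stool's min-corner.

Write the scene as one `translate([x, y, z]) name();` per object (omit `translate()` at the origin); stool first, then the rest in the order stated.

stool();
translate([345, 0, 0]) fence_section();
translate([0, 0, 421]) spool();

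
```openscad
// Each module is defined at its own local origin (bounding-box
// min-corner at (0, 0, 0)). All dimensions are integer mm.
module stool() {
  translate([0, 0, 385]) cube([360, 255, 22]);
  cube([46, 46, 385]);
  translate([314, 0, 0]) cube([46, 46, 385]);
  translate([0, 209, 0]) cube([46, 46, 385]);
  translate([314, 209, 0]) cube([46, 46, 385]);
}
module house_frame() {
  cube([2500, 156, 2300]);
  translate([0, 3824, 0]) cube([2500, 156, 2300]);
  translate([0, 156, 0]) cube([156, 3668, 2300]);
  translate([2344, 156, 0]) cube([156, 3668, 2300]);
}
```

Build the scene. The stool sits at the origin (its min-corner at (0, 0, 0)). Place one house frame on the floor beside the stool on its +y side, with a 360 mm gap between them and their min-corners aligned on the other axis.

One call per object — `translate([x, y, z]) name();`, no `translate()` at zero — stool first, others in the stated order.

stool();
translate([0, 615, 0]) house_frame();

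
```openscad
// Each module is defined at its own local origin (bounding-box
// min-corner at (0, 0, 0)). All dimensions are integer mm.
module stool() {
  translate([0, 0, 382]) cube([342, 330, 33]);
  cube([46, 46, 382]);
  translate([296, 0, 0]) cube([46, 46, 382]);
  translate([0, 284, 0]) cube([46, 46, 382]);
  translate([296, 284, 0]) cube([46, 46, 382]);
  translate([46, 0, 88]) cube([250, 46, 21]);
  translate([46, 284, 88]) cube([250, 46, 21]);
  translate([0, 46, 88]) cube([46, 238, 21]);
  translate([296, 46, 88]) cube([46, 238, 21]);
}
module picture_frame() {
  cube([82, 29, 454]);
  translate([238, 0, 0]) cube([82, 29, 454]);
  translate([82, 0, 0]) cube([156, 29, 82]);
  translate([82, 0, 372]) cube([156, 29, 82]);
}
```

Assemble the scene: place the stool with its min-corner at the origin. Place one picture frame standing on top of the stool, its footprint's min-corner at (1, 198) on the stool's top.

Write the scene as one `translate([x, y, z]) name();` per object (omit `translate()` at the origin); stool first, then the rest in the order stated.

stool();
translate([1, 198, 415]) picture_frame();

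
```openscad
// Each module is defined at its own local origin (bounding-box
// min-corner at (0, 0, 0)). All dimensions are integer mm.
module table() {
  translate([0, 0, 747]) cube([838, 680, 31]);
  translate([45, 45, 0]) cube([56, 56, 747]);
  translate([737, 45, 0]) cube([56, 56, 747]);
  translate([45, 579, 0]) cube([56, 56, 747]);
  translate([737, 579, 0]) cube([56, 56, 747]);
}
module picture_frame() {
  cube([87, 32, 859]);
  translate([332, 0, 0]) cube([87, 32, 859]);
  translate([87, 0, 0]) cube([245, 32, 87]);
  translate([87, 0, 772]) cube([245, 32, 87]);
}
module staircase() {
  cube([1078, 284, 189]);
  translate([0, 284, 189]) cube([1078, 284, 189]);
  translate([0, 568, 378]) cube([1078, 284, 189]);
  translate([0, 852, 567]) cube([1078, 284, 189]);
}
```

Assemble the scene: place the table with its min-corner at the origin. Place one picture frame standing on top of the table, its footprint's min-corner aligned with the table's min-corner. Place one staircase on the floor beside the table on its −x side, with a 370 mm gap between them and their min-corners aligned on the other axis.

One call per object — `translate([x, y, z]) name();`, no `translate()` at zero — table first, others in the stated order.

table();
translate([0, 0, 778]) picture_frame();
translate([-1448, 0, 0]) staircase();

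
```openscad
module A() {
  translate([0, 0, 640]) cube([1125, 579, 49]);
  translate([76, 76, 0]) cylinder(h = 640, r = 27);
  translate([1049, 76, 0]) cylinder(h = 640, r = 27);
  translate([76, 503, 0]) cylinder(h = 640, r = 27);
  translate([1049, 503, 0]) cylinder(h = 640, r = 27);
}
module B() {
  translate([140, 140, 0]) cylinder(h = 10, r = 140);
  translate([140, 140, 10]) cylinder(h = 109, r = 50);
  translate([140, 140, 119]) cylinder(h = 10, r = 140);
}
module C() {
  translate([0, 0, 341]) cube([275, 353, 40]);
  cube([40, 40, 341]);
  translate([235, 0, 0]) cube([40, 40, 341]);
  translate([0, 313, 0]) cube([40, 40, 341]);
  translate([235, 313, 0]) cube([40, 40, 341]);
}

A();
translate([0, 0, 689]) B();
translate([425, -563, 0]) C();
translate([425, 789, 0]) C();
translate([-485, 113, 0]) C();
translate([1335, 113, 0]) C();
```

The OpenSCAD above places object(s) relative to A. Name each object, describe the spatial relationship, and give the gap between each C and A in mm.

A is a table. B is a spool. C is a stool. The spool is on top of the table. Four stools sit around the table at the −y, +y, −x, +x sides. The gap between each stool and the table is 210 mm.

Each stool's nearest face is 210 mm from the table's bounding box.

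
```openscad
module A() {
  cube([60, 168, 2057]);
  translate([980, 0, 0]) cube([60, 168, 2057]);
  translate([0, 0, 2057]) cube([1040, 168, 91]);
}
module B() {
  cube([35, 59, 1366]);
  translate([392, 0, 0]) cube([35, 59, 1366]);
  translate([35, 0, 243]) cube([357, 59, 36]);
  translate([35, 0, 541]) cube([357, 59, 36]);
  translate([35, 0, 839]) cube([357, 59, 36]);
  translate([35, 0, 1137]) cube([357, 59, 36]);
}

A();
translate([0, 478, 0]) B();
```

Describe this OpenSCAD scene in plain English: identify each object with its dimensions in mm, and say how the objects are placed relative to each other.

A is a rectangular door frame: two vertical jambs of 60×168 mm section, 2057 mm tall, with a clear opening 920 mm wide between their inner faces. A header 91 mm tall and 168 mm deep lies on top of the jambs and spans the full outside width.

B is a straight ladder. Two 35×59 mm vertical rails, 1366 mm tall, stand 427 mm apart (outside-to-outside) with their front faces coplanar on the −y side. 4 rungs, each 59 mm deep and 36 mm tall, span between the inner faces of the rails, front faces flush with the rails. The lowest rung's underside is at z = 243 mm and rungs are spaced 298 mm apart (underside to underside).

The ladder is on the floor beside the door frame on its +y side.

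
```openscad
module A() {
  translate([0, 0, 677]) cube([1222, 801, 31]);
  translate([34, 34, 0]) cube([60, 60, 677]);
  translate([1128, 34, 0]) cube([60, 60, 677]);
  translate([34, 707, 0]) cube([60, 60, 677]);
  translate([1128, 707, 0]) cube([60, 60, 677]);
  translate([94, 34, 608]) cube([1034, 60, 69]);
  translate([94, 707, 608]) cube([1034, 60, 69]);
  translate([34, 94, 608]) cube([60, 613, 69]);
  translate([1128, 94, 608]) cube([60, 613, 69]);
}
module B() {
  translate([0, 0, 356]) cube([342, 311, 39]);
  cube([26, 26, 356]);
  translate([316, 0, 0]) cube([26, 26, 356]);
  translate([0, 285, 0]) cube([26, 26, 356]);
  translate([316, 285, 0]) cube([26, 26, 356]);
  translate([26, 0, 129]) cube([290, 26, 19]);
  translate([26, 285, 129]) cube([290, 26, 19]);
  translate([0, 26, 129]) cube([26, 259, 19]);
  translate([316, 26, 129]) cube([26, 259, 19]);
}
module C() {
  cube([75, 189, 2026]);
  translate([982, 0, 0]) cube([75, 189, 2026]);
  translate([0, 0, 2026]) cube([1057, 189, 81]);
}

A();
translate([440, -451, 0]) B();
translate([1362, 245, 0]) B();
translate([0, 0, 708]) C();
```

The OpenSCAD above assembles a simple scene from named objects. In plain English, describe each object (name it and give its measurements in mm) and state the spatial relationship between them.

A is a rectangular dining table. The top is 1222×801×31 mm with its upper surface at z = 708 mm. It stands on four 60×60 mm square legs, each inset 34 mm from the nearest pair of top edges, running from the floor to the underside of the top. Four apron rails, 60 mm thick and 69 mm tall, run between adjacent legs with their top edges flush with the underside of the top and their outer faces flush with the legs' outer faces.

B is a simple wooden stool: a rectangular seat 342 mm (x) by 311 mm (y), 39 mm thick, top face at z = 395 mm, on four square legs, each 26×26 mm in cross-section. The legs rest on z = 0, each flush with a corner of the seat. Four stretchers, 26 mm wide and 19 mm tall, connect adjacent legs with their undersides at z = 129 mm, each running between the inner faces of the legs it joins and aligned with the legs' outer faces on the other axis.

C is a rectangular door frame: two vertical jambs of 75×189 mm section, 2026 mm tall, with a clear opening 907 mm wide between their inner faces. A header 81 mm tall and 189 mm deep lies on top of the jambs and spans the full outside width.

Two stools sit around the table at the −y, +x sides. The door frame is on top of the table.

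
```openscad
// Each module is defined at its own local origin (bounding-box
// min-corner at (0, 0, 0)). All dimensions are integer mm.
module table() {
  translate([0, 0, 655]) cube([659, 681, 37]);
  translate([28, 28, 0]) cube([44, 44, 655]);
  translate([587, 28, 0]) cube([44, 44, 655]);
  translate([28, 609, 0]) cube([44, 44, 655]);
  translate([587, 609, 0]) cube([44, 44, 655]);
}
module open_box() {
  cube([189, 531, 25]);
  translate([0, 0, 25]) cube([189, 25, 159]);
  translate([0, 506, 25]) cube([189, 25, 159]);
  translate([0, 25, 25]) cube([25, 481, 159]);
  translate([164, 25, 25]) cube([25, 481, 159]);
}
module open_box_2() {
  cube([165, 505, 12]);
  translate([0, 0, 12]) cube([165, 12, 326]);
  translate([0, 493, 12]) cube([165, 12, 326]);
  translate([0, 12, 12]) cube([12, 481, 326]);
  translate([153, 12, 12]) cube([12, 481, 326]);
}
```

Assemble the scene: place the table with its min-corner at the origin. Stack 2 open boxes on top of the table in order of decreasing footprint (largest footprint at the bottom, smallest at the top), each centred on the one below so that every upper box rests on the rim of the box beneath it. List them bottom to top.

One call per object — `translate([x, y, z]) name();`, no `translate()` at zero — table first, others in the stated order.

table();
translate([235, 75, 692]) open_box();
translate([247, 88, 876]) open_box_2();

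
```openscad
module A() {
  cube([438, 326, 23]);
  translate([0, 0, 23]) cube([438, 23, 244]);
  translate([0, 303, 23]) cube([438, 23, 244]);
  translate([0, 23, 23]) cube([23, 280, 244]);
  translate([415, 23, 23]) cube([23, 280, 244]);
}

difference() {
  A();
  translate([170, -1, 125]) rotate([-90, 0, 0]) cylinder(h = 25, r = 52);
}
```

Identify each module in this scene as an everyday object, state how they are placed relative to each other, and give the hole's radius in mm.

A is an open box. The open box has a circular hole through its front wall. The hole's radius is 52 mm.

The subtracted cylinder has r = 52 mm.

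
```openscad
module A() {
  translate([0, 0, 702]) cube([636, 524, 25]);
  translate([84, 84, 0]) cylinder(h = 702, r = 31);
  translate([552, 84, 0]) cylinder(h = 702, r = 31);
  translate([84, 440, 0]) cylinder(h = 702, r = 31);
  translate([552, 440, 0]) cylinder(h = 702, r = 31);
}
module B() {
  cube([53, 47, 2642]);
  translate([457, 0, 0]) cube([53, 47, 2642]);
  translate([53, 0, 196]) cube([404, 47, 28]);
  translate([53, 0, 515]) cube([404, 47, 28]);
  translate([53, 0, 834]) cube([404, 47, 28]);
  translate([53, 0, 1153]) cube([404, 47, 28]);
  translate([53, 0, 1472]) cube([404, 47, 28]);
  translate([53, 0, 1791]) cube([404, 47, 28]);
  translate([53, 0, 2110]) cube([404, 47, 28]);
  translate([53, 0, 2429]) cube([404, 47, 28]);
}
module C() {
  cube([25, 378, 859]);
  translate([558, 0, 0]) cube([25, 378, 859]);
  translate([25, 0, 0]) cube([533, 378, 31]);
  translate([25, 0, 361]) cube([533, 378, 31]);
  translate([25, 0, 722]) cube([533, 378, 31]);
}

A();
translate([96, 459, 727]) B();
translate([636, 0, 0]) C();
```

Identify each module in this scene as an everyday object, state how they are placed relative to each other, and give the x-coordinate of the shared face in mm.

A is a table. B is a ladder. C is a bookshelf. The ladder is on top of the table. The bookshelf is against the table's +x side, with their −y faces flush. The x-coordinate of the shared face is 636 mm.

The table's +x face and the bookshelf's −x face are both at x = 636 mm.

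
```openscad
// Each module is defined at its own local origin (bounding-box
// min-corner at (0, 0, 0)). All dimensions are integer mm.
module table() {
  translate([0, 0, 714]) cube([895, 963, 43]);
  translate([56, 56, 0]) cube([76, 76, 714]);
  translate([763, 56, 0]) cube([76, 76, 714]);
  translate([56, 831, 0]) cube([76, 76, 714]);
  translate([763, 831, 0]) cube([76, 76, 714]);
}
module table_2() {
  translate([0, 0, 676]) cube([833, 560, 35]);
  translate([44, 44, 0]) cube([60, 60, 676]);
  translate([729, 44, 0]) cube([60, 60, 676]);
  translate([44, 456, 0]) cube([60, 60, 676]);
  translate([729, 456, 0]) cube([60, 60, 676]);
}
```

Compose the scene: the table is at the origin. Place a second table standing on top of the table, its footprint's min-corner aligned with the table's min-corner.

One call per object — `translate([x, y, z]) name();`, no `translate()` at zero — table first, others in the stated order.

table();
translate([0, 0, 757]) table_2();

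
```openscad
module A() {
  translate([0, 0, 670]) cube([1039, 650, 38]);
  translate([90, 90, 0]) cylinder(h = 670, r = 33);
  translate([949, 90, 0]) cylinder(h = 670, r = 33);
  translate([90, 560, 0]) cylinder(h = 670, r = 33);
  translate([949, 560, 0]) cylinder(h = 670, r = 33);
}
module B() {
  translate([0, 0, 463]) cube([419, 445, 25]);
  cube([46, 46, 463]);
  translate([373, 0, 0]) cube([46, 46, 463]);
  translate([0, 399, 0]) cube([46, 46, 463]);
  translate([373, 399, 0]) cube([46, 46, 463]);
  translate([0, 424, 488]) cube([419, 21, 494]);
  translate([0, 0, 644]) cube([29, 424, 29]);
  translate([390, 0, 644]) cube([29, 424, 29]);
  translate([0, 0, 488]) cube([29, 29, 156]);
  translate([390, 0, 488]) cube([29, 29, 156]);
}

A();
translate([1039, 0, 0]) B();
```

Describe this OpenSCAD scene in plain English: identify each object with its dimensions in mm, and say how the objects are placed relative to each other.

A is a table: top 1039 mm (x) × 650 mm (y), 38 mm thick, upper face at z = 708 mm, on four round legs of 66 mm diameter, each leg's bounding box inset 57 mm from the nearest pair of top edges, running from z = 0 to the bottom of the top.

B is a chair. The seat is a 419×445×25 mm slab with its top at z = 488 mm, on four 46×46 mm corner legs (flush with the seat edges, standing on z = 0). A flat backrest 21 mm thick, 494 mm tall, spans the full seat width and rises from the seat top along its +y edge, rear face flush with the rear of the seat. Two armrests of 29×29 mm section run along each side from the seat's front edge to the front of the backrest, top faces 185 mm above the seat top and outer faces flush with the seat's x-edges; a 29×29 mm post under the front of each armrest stands on the seat at the front corner.

The chair is against the table's +x side, with their −y faces flush.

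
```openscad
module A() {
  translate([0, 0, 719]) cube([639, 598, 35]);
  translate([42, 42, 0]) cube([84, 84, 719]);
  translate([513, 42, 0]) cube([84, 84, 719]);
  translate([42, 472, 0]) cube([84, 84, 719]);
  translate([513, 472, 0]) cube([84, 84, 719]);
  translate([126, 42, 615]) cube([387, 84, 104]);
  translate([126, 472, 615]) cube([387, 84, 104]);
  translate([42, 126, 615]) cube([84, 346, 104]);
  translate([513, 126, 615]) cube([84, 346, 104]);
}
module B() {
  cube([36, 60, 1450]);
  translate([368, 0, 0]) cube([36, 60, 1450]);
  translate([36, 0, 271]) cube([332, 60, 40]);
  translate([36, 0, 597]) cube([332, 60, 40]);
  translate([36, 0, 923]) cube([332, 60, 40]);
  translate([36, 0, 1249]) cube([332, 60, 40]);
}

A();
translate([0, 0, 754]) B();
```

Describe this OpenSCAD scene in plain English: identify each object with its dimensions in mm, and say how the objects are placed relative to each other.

A is a table: top 639 mm (x) × 598 mm (y), 35 mm thick, upper face at z = 754 mm, on four 84×84 mm square legs, each inset 42 mm from the nearest pair of top edges, running from z = 0 to the bottom of the top. Four apron rails, 84 mm thick and 104 mm tall, run between adjacent legs with their top edges flush with the underside of the top and their outer faces flush with the legs' outer faces.

B is a straight ladder. Two 36×60 mm vertical rails, 1450 mm tall, stand 404 mm apart (outside-to-outside) with their front faces coplanar on the −y side. 4 rungs, each 60 mm deep and 40 mm tall, span between the inner faces of the rails, front faces flush with the rails. The lowest rung's underside is at z = 271 mm and rungs are spaced 326 mm apart (underside to underside).

The ladder is on top of the table.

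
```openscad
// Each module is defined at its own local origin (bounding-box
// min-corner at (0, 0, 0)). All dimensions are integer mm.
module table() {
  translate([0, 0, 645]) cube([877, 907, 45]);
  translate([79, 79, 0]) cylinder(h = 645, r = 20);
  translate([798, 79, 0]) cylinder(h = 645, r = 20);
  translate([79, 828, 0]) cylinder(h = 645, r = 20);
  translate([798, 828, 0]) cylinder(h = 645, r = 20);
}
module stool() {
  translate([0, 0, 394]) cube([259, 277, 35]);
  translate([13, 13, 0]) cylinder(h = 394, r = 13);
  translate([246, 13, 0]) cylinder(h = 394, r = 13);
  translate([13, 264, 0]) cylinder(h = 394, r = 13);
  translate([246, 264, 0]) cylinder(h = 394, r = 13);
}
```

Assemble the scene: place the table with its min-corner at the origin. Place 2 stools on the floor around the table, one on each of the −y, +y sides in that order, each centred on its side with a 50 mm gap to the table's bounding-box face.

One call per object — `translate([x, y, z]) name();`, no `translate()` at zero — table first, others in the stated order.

table();
translate([309, -327, 0]) stool();
translate([309, 957, 0]) stool();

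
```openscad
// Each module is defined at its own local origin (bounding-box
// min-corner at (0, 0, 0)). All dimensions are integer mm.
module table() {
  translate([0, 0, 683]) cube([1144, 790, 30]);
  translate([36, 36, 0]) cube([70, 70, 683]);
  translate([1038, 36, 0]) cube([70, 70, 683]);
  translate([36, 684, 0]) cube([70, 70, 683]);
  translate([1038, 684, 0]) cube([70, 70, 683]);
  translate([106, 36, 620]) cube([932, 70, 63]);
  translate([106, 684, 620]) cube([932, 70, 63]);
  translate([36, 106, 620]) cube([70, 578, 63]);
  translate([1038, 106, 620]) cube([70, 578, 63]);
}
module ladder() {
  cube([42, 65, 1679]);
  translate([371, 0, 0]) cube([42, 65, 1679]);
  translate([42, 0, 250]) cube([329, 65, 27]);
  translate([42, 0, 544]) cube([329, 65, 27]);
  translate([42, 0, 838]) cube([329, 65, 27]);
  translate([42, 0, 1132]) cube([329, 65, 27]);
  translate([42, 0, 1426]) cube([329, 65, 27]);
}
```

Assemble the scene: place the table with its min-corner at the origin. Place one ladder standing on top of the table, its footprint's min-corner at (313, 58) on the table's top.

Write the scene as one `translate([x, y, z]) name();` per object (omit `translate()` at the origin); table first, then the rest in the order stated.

table();
translate([313, 58, 713]) ladder();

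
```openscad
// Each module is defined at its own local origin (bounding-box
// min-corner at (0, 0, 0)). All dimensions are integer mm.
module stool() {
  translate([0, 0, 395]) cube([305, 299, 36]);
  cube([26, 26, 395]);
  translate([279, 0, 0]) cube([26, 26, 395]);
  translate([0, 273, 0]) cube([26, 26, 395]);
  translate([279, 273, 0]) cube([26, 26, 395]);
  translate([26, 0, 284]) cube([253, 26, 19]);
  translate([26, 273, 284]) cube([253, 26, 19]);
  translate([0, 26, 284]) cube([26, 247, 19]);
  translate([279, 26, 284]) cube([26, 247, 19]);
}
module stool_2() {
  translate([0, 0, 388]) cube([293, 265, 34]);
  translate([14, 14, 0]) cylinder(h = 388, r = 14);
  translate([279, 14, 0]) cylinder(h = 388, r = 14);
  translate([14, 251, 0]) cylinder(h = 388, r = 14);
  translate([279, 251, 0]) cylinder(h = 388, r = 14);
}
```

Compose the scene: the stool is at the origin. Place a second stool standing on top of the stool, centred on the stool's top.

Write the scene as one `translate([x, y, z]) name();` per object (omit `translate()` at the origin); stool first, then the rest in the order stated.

stool();
translate([6, 17, 431]) stool_2();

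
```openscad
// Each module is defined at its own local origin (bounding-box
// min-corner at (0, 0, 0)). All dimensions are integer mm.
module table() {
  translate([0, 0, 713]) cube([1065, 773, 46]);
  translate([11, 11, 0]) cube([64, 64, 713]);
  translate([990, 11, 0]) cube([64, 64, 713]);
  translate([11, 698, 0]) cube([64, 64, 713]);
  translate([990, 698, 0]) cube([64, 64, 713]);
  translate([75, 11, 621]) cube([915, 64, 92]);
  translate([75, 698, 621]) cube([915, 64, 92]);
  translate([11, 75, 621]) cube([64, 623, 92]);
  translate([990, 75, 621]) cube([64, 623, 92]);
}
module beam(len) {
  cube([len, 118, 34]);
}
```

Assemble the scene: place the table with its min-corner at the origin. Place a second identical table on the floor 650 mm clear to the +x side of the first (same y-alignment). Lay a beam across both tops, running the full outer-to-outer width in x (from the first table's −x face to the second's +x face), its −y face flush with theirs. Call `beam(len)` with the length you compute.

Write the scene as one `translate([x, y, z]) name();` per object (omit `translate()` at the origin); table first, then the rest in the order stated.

table();
translate([1715, 0, 0]) table();
translate([0, 0, 759]) beam(2780);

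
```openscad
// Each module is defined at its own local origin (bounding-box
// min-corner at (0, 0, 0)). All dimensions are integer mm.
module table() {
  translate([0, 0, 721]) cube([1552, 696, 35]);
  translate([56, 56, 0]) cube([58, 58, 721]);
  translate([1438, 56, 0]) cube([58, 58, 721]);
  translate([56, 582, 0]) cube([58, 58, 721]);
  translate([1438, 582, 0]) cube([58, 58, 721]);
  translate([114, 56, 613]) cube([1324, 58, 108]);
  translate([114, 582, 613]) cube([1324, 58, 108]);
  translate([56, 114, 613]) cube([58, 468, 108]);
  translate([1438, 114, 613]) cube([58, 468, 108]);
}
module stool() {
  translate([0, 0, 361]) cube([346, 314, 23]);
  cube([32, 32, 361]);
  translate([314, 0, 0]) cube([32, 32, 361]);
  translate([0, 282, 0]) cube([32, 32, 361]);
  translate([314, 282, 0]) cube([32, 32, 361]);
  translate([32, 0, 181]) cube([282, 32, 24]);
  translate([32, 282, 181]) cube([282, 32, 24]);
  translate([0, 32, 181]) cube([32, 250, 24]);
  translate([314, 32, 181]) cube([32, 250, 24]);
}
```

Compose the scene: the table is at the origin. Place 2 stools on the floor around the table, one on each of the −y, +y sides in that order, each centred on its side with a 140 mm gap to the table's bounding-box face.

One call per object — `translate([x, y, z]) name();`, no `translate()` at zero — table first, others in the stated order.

table();
translate([603, -454, 0]) stool();
translate([603, 836, 0]) stool();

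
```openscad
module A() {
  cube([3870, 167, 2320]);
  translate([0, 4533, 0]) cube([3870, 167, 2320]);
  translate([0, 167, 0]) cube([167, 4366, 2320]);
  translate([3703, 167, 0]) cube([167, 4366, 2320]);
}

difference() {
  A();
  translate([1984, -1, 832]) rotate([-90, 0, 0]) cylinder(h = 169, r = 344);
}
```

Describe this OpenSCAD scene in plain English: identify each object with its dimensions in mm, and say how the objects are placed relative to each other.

A is a box-shaped house frame (walls only): outside footprint 3870×4700 mm, wall height 2320 mm, wall thickness 167 mm. The two y-facing walls run the full x-width; the two x-facing walls fit between the inner faces of the y-facing walls.

The house frame has a circular hole of radius 344 mm through its front wall, centred at (x = 1984, z = 832).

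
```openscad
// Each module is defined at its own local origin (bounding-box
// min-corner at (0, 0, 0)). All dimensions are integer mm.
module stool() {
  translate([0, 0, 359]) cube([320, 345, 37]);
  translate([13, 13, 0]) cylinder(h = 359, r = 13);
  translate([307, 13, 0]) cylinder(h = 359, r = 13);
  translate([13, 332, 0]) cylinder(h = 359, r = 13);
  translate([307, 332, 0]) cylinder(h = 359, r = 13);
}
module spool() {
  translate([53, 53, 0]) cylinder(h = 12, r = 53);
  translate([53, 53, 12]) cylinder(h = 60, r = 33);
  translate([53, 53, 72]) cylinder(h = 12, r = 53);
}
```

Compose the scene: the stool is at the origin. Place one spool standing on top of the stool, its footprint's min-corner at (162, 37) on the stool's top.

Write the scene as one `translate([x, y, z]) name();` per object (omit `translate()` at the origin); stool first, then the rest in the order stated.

stool();
translate([162, 37, 396]) spool();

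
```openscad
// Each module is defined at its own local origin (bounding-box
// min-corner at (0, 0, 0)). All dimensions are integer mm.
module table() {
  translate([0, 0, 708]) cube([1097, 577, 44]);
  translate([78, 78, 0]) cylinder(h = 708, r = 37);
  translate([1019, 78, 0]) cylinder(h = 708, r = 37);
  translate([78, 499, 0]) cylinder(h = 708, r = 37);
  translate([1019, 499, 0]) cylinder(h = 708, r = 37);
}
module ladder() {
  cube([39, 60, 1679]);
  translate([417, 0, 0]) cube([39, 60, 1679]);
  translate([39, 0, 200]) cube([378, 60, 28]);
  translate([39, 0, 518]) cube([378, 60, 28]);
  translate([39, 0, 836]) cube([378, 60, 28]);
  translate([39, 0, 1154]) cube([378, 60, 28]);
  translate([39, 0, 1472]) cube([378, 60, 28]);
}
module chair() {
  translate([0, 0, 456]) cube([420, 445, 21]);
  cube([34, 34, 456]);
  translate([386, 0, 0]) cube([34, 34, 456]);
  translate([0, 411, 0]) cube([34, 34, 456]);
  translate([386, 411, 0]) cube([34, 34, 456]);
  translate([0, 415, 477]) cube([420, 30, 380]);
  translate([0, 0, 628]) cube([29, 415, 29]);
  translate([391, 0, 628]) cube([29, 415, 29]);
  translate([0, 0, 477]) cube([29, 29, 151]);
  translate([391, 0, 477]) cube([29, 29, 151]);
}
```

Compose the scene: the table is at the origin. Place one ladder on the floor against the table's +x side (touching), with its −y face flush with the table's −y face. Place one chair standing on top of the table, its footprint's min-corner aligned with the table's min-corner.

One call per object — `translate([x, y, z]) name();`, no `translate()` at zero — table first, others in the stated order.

table();
translate([1097, 0, 0]) ladder();
translate([0, 0, 752]) chair();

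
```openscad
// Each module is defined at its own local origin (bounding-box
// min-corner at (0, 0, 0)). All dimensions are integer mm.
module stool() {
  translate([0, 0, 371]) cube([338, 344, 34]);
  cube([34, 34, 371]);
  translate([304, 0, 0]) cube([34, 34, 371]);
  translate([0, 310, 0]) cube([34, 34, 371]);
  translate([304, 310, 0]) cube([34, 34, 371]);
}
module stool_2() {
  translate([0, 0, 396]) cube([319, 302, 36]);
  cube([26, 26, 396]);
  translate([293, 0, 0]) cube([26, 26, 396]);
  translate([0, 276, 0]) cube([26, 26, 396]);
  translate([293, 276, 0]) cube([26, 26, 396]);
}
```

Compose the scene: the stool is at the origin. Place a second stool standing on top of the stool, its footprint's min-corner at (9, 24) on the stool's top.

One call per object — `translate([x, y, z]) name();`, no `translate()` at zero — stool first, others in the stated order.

stool();
translate([9, 24, 405]) stool_2();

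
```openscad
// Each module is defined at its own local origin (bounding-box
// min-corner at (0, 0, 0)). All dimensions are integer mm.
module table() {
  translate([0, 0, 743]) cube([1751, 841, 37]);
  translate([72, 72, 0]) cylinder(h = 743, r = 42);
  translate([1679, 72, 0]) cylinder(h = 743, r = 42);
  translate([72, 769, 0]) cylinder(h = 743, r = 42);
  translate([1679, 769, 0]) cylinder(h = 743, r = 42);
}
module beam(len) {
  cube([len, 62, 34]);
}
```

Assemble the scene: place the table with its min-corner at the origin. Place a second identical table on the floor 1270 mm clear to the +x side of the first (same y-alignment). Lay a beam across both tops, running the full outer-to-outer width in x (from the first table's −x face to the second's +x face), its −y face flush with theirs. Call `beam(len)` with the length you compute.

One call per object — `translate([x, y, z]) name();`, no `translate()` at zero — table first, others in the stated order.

table();
translate([3021, 0, 0]) table();
translate([0, 0, 780]) beam(4772);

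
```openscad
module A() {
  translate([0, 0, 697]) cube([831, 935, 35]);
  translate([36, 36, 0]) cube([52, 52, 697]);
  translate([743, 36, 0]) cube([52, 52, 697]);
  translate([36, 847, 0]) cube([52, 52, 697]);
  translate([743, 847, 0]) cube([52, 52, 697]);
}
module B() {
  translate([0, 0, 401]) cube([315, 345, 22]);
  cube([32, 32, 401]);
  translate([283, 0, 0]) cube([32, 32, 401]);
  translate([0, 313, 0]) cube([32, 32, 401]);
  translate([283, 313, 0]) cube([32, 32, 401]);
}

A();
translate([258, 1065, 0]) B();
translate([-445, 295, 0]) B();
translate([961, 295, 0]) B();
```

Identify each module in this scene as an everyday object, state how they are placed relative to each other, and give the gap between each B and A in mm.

A is a table. B is a stool. Three stools sit around the table at the +y, −x, +x sides. The gap between each stool and the table is 130 mm.

Each stool's nearest face is 130 mm from the table's bounding box.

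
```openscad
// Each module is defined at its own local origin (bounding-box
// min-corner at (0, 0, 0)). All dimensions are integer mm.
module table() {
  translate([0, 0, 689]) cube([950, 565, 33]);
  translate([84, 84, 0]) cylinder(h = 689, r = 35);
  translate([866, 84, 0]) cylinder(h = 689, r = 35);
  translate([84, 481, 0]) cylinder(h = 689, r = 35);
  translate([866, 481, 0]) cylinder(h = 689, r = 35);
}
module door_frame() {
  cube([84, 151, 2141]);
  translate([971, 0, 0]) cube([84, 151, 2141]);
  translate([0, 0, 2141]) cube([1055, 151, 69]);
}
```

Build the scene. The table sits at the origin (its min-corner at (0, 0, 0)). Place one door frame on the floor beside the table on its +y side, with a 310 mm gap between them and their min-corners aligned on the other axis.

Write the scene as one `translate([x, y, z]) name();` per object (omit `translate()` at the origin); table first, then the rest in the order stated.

table();
translate([0, 875, 0]) door_frame();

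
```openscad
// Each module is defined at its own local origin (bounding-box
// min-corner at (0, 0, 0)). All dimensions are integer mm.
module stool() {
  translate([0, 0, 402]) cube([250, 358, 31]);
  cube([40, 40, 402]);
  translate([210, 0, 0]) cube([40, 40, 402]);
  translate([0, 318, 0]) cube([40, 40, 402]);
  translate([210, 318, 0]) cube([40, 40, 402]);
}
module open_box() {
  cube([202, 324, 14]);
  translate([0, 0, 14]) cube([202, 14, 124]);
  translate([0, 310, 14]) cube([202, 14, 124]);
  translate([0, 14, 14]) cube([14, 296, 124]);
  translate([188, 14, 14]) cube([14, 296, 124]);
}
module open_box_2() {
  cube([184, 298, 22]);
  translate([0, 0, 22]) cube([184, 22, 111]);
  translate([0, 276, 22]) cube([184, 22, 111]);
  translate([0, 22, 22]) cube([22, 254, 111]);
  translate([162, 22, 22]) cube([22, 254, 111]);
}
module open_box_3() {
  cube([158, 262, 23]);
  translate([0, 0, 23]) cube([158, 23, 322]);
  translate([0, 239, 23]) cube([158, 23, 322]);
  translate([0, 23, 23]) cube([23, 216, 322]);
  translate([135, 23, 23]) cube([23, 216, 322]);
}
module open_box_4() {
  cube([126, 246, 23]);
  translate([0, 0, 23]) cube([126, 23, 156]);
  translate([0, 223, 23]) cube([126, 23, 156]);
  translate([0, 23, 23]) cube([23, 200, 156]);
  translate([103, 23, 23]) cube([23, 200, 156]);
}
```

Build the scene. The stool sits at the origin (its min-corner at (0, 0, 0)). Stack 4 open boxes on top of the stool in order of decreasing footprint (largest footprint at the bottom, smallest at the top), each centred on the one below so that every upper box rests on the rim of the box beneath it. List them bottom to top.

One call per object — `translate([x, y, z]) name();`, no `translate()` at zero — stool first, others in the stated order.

stool();
translate([24, 17, 433]) open_box();
translate([33, 30, 571]) open_box_2();
translate([46, 48, 704]) open_box_3();
translate([62, 56, 1049]) open_box_4();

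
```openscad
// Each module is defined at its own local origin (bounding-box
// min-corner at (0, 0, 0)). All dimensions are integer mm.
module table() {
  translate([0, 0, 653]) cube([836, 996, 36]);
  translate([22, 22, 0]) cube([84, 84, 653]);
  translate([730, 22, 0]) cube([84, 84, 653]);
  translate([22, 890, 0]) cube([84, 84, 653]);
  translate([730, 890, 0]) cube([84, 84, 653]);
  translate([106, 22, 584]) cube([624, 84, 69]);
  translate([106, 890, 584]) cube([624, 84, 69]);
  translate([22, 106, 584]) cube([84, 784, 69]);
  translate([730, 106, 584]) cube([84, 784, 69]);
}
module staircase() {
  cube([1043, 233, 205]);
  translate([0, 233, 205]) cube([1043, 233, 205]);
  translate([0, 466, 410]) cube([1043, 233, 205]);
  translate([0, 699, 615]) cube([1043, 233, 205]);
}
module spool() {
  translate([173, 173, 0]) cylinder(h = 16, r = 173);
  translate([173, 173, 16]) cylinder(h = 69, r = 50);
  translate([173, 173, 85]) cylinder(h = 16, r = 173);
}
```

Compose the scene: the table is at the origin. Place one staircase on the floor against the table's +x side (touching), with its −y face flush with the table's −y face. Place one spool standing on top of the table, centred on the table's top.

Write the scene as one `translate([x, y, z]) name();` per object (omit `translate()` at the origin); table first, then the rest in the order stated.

table();
translate([836, 0, 0]) staircase();
translate([245, 325, 689]) spool();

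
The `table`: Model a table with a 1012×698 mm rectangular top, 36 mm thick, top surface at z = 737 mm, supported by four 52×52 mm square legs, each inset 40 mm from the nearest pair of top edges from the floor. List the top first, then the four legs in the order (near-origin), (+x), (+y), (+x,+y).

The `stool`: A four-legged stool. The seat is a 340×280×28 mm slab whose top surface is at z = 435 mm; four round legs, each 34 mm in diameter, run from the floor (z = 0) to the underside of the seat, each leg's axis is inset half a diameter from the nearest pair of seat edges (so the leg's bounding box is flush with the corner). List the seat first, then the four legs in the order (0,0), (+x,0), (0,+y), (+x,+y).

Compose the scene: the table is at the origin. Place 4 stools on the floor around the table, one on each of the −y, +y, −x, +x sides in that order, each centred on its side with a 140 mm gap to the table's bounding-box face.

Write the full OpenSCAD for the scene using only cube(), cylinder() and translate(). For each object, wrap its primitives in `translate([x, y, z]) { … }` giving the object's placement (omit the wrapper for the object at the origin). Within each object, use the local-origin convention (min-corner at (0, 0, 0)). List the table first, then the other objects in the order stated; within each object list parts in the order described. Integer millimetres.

translate([0, 0, 701]) cube([1012, 698, 36]);
translate([40, 40, 0]) cube([52, 52, 701]);
translate([920, 40, 0]) cube([52, 52, 701]);
translate([40, 606, 0]) cube([52, 52, 701]);
translate([920, 606, 0]) cube([52, 52, 701]);
translate([336, -420, 0]) {
  translate([0, 0, 407]) cube([340, 280, 28]);
  translate([17, 17, 0]) cylinder(h = 407, r = 17);
  translate([323, 17, 0]) cylinder(h = 407, r = 17);
  translate([17, 263, 0]) cylinder(h = 407, r = 17);
  translate([323, 263, 0]) cylinder(h = 407, r = 17);
}
translate([336, 838, 0]) {
  translate([0, 0, 407]) cube([340, 280, 28]);
  translate([17, 17, 0]) cylinder(h = 407, r = 17);
  translate([323, 17, 0]) cylinder(h = 407, r = 17);
  translate([17, 263, 0]) cylinder(h = 407, r = 17);
  translate([323, 263, 0]) cylinder(h = 407, r = 17);
}
translate([-480, 209, 0]) {
  translate([0, 0, 407]) cube([340, 280, 28]);
  translate([17, 17, 0]) cylinder(h = 407, r = 17);
  translate([323, 17, 0]) cylinder(h = 407, r = 17);
  translate([17, 263, 0]) cylinder(h = 407, r = 17);
  translate([323, 263, 0]) cylinder(h = 407, r = 17);
}
translate([1152, 209, 0]) {
  translate([0, 0, 407]) cube([340, 280, 28]);
  translate([17, 17, 0]) cylinder(h = 407, r = 17);
  translate([323, 17, 0]) cylinder(h = 407, r = 17);
  translate([17, 263, 0]) cylinder(h = 407, r = 17);
  translate([323, 263, 0]) cylinder(h = 407, r = 17);
}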